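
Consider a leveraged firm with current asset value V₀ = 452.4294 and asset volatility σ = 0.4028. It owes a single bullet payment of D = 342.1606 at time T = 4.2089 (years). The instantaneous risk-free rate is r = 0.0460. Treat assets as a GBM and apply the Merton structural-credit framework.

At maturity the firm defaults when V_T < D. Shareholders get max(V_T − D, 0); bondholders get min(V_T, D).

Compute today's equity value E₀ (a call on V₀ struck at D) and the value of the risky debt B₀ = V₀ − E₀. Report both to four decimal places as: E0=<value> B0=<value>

d₁ = [ln(V₀/D) + (r + σ²/2)T] / (σ√T)
   = [ln(452.4294/342.1606) + (0.0460 + 0.5·0.4028²)·4.2089] / (0.4028·√4.2089)
   = [0.279352 + 0.535052] / 0.826369 = 0.985521
d₂ = d₁ − σ√T = 0.985521 − 0.826369 = 0.159152
N(d₁) = 0.837816,  N(d₂) = 0.563226,  e^(−rT) = 0.823980
E₀ = V₀·N(d₁) − D·e^(−rT)·N(d₂)
   = 452.4294·0.837816 − 342.1606·0.823980·0.563226 = 220.260433
B₀ = V₀ − E₀ = 452.4294 − 220.260433 = 232.168967

E0=220.2604 B0=232.1690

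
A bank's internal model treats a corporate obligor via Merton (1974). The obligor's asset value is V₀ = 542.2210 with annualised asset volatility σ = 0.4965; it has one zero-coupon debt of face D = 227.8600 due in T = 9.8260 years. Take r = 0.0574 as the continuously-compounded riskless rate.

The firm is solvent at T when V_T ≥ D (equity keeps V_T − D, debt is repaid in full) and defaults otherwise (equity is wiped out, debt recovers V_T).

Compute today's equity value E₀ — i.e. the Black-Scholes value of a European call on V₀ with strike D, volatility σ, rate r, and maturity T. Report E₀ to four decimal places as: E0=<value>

E0=445.8361

d₁ = [ln(V₀/D) + (r + σ²/2)T] / (σ√T)
   = [ln(542.2210/227.8600) + (0.0574 + 0.5·0.4965²)·9.8260] / (0.4965·√9.8260)
   = [0.866942 + 1.775127] / 1.556351 = 1.697605
d₂ = d₁ − σ√T = 1.697605 − 1.556351 = 0.141253
N(d₁) = 0.955209,  N(d₂) = 0.556165,  e^(−rT) = 0.568922
E₀ = V₀·N(d₁) − D·e^(−rT)·N(d₂)
   = 542.2210·0.955209 − 227.8600·0.568922·0.556165 = 445.836081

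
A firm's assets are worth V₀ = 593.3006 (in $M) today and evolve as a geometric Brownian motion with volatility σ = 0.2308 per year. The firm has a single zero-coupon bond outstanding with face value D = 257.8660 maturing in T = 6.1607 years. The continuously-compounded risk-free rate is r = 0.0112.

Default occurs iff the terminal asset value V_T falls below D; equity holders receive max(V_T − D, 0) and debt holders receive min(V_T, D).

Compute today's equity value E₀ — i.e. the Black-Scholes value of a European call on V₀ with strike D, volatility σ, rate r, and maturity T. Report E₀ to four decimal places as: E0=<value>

d₁ = [ln(V₀/D) + (r + σ²/2)T] / (σ√T)
   = [ln(593.3006/257.8660) + (0.0112 + 0.5·0.2308²)·6.1607] / (0.2308·√6.1607)
   = [0.833261 + 0.233086] / 0.572863 = 1.861434
d₂ = d₁ − σ√T = 1.861434 − 0.572863 = 1.288571
N(d₁) = 0.968659,  N(d₂) = 0.901226,  e^(−rT) = 0.933327
E₀ = V₀·N(d₁) − D·e^(−rT)·N(d₂)
   = 593.3006·0.968659 − 257.8660·0.933327·0.901226 = 357.804615

E0=357.8046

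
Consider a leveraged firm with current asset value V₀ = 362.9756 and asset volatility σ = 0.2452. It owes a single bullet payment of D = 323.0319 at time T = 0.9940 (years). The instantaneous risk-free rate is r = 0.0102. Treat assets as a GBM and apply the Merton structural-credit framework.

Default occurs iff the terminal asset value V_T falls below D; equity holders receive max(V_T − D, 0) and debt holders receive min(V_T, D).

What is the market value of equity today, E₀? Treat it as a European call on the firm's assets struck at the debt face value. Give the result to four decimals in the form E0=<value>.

d₁ = [ln(V₀/D) + (r + σ²/2)T] / (σ√T)
   = [ln(362.9756/323.0319) + (0.0102 + 0.5·0.2452²)·0.9940] / (0.2452·√0.9940)
   = [0.116585 + 0.040020] / 0.244463 = 0.640605
d₂ = d₁ − σ√T = 0.640605 − 0.244463 = 0.396142
N(d₁) = 0.739110,  N(d₂) = 0.654000,  e^(−rT) = 0.989912
E₀ = V₀·N(d₁) − D·e^(−rT)·N(d₂)
   = 362.9756·0.739110 − 323.0319·0.989912·0.654000 = 59.147360

E0=59.1474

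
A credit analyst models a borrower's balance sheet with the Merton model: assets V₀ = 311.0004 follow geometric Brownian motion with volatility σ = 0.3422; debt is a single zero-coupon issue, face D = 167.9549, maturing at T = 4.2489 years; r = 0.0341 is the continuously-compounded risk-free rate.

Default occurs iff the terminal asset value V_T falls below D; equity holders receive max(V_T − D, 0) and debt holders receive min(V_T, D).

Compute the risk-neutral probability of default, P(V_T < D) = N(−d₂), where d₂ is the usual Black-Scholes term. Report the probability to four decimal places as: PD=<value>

PD=0.2339

d₁ = [ln(V₀/D) + (r + σ²/2)T] / (σ√T)
   = [ln(311.0004/167.9549) + (0.0341 + 0.5·0.3422²)·4.2489] / (0.3422·√4.2489)
   = [0.616099 + 0.393662] / 0.705372 = 1.431530
d₂ = d₁ − σ√T = 1.431530 − 0.705372 = 0.726158
risk-neutral PD = N(−d₂) = N(-0.726158) = 0.233871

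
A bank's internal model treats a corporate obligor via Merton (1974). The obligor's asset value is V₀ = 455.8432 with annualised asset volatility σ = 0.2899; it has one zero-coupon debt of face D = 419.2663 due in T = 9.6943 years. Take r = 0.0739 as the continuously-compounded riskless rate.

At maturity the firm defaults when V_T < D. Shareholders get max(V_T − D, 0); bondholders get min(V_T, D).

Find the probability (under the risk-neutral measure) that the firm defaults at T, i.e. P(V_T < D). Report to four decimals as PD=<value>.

d₁ = [ln(V₀/D) + (r + σ²/2)T] / (σ√T)
   = [ln(455.8432/419.2663) + (0.0739 + 0.5·0.2899²)·9.6943] / (0.2899·√9.6943)
   = [0.083643 + 1.123773] / 0.902623 = 1.337674
d₂ = d₁ − σ√T = 1.337674 − 0.902623 = 0.435051
risk-neutral PD = N(−d₂) = N(-0.435051) = 0.331763

PD=0.3318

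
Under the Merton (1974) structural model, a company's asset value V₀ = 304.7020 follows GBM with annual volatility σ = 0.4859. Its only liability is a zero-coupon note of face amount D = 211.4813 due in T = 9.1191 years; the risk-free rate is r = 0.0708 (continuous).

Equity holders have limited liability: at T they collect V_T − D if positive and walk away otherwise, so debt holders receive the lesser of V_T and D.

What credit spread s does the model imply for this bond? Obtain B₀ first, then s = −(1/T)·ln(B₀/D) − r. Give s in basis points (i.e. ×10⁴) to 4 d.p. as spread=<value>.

d₁ = [ln(V₀/D) + (r + σ²/2)T] / (σ√T)
   = [ln(304.7020/211.4813) + (0.0708 + 0.5·0.4859²)·9.1191] / (0.4859·√9.1191)
   = [0.365198 + 1.722137] / 1.467313 = 1.422555
d₂ = d₁ − σ√T = 1.422555 − 1.467313 = -0.044758
N(d₁) = 0.922567,  N(d₂) = 0.482150,  e^(−rT) = 0.524331
E₀ = V₀·N(d₁) − D·e^(−rT)·N(d₂)
   = 304.7020·0.922567 − 211.4813·0.524331·0.482150 = 227.644366
B₀ = V₀ − E₀ = 304.7020 − 227.644366 = 77.057634
spread = −(1/T)·ln(B₀/D) − r = −(1/9.1191)·ln(77.057634/211.4813) − 0.0708 = 0.03991081
in basis points: 0.03991081 × 10⁴ = 399.1081 bp

spread=399.1081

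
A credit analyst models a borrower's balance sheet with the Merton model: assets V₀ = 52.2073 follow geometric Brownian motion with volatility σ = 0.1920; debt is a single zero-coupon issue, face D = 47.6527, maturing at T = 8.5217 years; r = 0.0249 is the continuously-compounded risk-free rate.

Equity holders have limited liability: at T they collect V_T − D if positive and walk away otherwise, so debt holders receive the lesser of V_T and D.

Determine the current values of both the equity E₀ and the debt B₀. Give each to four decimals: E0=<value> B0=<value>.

E0=18.2300 B0=33.9773

d₁ = [ln(V₀/D) + (r + σ²/2)T] / (σ√T)
   = [ln(52.2073/47.6527) + (0.0249 + 0.5·0.1920²)·8.5217] / (0.1920·√8.5217)
   = [0.091283 + 0.369262] / 0.560485 = 0.821690
d₂ = d₁ − σ√T = 0.821690 − 0.560485 = 0.261205
N(d₁) = 0.794373,  N(d₂) = 0.603033,  e^(−rT) = 0.808811
E₀ = V₀·N(d₁) − D·e^(−rT)·N(d₂)
   = 52.2073·0.794373 − 47.6527·0.808811·0.603033 = 18.229994
B₀ = V₀ − E₀ = 52.2073 − 18.229994 = 33.977306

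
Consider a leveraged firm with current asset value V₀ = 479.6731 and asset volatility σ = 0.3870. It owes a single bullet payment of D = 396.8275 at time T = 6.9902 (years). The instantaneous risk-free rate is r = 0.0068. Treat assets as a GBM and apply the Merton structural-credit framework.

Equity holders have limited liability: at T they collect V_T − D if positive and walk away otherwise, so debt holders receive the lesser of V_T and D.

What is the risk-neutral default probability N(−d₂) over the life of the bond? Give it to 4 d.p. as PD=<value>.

d₁ = [ln(V₀/D) + (r + σ²/2)T] / (σ√T)
   = [ln(479.6731/396.8275) + (0.0068 + 0.5·0.3870²)·6.9902] / (0.3870·√6.9902)
   = [0.189603 + 0.570991] / 1.023189 = 0.743357
d₂ = d₁ − σ√T = 0.743357 − 1.023189 = -0.279832
risk-neutral PD = N(−d₂) = N(0.279832) = 0.610197

PD=0.6102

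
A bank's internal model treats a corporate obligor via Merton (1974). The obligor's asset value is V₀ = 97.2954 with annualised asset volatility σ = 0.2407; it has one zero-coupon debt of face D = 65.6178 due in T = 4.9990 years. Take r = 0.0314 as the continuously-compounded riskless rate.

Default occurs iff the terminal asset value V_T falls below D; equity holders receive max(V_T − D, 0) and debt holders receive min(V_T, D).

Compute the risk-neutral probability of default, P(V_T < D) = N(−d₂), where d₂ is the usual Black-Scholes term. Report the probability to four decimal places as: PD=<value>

d₁ = [ln(V₀/D) + (r + σ²/2)T] / (σ√T)
   = [ln(97.2954/65.6178) + (0.0314 + 0.5·0.2407²)·4.9990] / (0.2407·√4.9990)
   = [0.393905 + 0.301781] / 0.538168 = 1.292693
d₂ = d₁ − σ√T = 1.292693 − 0.538168 = 0.754525
risk-neutral PD = N(−d₂) = N(-0.754525) = 0.225267

PD=0.2253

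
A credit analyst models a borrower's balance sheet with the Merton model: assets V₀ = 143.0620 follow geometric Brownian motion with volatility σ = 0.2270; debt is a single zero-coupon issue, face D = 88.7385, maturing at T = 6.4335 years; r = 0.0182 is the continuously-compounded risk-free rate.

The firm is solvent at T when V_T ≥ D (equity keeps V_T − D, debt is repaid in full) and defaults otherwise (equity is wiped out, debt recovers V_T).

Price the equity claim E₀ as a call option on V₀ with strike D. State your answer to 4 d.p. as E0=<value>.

d₁ = [ln(V₀/D) + (r + σ²/2)T] / (σ√T)
   = [ln(143.0620/88.7385) + (0.0182 + 0.5·0.2270²)·6.4335] / (0.2270·√6.4335)
   = [0.477584 + 0.282846] / 0.575771 = 1.320717
d₂ = d₁ − σ√T = 1.320717 − 0.575771 = 0.744946
N(d₁) = 0.906702,  N(d₂) = 0.771848,  e^(−rT) = 0.889505
E₀ = V₀·N(d₁) − D·e^(−rT)·N(d₂)
   = 143.0620·0.906702 − 88.7385·0.889505·0.771848 = 68.790058

E0=68.7901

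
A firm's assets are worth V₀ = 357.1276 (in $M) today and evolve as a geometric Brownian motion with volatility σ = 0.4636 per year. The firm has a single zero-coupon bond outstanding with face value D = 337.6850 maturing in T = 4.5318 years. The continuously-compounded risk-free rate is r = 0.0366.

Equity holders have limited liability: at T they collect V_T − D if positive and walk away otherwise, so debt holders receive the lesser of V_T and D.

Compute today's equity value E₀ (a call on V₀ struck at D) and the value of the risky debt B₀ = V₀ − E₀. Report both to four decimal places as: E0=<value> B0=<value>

d₁ = [ln(V₀/D) + (r + σ²/2)T] / (σ√T)
   = [ln(357.1276/337.6850) + (0.0366 + 0.5·0.4636²)·4.5318] / (0.4636·√4.5318)
   = [0.055980 + 0.652862] / 0.986913 = 0.718242
d₂ = d₁ − σ√T = 0.718242 − 0.986913 = -0.268671
N(d₁) = 0.763696,  N(d₂) = 0.394091,  e^(−rT) = 0.847162
E₀ = V₀·N(d₁) − D·e^(−rT)·N(d₂)
   = 357.1276·0.763696 − 337.6850·0.847162·0.394091 = 159.997673
B₀ = V₀ − E₀ = 357.1276 − 159.997673 = 197.129927

E0=159.9977 B0=197.1299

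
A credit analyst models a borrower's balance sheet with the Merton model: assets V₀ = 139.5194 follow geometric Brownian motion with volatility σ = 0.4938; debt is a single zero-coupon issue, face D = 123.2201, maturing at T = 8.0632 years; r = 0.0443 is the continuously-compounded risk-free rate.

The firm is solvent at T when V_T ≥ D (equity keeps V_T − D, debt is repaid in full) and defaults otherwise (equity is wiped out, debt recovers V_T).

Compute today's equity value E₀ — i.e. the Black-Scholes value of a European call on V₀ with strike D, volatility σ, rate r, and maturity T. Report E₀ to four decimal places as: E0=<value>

d₁ = [ln(V₀/D) + (r + σ²/2)T] / (σ√T)
   = [ln(139.5194/123.2201) + (0.0443 + 0.5·0.4938²)·8.0632] / (0.4938·√8.0632)
   = [0.124231 + 1.340259] / 1.402183 = 1.044436
d₂ = d₁ − σ√T = 1.044436 − 1.402183 = -0.357748
N(d₁) = 0.851858,  N(d₂) = 0.360266,  e^(−rT) = 0.699633
E₀ = V₀·N(d₁) − D·e^(−rT)·N(d₂)
   = 139.5194·0.851858 − 123.2201·0.699633·0.360266 = 87.792615

E0=87.7926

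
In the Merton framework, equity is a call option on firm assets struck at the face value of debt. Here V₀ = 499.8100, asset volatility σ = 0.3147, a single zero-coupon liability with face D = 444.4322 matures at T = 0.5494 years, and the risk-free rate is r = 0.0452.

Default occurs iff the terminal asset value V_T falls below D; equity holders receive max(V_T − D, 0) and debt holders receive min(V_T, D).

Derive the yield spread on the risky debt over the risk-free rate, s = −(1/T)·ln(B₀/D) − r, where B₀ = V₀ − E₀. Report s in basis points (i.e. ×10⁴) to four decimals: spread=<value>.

spread=769.9201

d₁ = [ln(V₀/D) + (r + σ²/2)T] / (σ√T)
   = [ln(499.8100/444.4322) + (0.0452 + 0.5·0.3147²)·0.5494] / (0.3147·√0.5494)
   = [0.117431 + 0.052038] / 0.233260 = 0.726521
d₂ = d₁ − σ√T = 0.726521 − 0.233260 = 0.493261
N(d₁) = 0.766240,  N(d₂) = 0.689086,  e^(−rT) = 0.975473
E₀ = V₀·N(d₁) − D·e^(−rT)·N(d₂)
   = 499.8100·0.766240 − 444.4322·0.975473·0.689086 = 84.234120
B₀ = V₀ − E₀ = 499.8100 − 84.234120 = 415.575880
spread = −(1/T)·ln(B₀/D) − r = −(1/0.5494)·ln(415.575880/444.4322) − 0.0452 = 0.07699201
in basis points: 0.07699201 × 10⁴ = 769.9201 bp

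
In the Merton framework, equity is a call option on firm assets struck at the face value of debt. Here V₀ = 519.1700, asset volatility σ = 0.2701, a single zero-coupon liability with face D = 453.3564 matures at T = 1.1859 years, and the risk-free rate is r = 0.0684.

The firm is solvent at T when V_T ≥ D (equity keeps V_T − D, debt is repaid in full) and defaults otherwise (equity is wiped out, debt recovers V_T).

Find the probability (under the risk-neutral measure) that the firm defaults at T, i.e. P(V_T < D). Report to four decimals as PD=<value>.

d₁ = [ln(V₀/D) + (r + σ²/2)T] / (σ√T)
   = [ln(519.1700/453.3564) + (0.0684 + 0.5·0.2701²)·1.1859] / (0.2701·√1.1859)
   = [0.135553 + 0.124374] / 0.294136 = 0.883694
d₂ = d₁ − σ√T = 0.883694 − 0.294136 = 0.589558
risk-neutral PD = N(−d₂) = N(-0.589558) = 0.277744

PD=0.2777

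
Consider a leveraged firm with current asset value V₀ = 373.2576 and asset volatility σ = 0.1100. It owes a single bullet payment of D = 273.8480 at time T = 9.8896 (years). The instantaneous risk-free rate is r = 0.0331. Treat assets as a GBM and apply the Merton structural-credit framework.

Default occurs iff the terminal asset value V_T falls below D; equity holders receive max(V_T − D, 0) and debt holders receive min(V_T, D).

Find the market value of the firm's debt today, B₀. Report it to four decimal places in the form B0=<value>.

B0=196.2064

d₁ = [ln(V₀/D) + (r + σ²/2)T] / (σ√T)
   = [ln(373.2576/273.8480) + (0.0331 + 0.5·0.1100²)·9.8896] / (0.1100·√9.8896)
   = [0.309696 + 0.387178] / 0.345925 = 2.014521
d₂ = d₁ − σ√T = 2.014521 − 0.345925 = 1.668596
N(d₁) = 0.978023,  N(d₂) = 0.952401,  e^(−rT) = 0.720834
E₀ = V₀·N(d₁) − D·e^(−rT)·N(d₂)
   = 373.2576·0.978023 − 273.8480·0.720834·0.952401 = 177.051229
B₀ = V₀ − E₀ = 373.2576 − 177.051229 = 196.206371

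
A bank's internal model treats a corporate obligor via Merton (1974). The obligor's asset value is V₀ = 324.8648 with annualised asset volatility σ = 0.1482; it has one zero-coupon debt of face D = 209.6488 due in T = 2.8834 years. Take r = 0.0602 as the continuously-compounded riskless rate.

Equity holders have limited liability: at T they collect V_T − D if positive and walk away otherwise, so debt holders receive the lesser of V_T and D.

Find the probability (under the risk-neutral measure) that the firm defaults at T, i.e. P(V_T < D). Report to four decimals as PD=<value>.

d₁ = [ln(V₀/D) + (r + σ²/2)T] / (σ√T)
   = [ln(324.8648/209.6488) + (0.0602 + 0.5·0.1482²)·2.8834] / (0.1482·√2.8834)
   = [0.437975 + 0.205245] / 0.251652 = 2.555990
d₂ = d₁ − σ√T = 2.555990 − 0.251652 = 2.304338
risk-neutral PD = N(−d₂) = N(-2.304338) = 0.010602

PD=0.0106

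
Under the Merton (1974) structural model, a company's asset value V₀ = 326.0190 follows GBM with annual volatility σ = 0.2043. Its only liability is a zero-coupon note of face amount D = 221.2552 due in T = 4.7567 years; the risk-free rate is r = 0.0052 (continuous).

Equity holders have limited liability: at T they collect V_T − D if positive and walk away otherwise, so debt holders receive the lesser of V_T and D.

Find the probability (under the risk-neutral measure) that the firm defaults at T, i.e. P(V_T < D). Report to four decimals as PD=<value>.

PD=0.2411

d₁ = [ln(V₀/D) + (r + σ²/2)T] / (σ√T)
   = [ln(326.0190/221.2552) + (0.0052 + 0.5·0.2043²)·4.7567] / (0.2043·√4.7567)
   = [0.387639 + 0.124004] / 0.445575 = 1.148273
d₂ = d₁ − σ√T = 1.148273 − 0.445575 = 0.702698
risk-neutral PD = N(−d₂) = N(-0.702698) = 0.241122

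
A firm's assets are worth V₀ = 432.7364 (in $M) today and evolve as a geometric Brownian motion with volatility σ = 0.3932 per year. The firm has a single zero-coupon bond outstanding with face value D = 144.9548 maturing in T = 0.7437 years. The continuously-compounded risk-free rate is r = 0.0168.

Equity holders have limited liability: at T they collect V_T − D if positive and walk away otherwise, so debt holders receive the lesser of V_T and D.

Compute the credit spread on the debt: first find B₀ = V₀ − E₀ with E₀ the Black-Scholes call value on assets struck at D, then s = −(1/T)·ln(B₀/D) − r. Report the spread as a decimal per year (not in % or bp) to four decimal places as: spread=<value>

d₁ = [ln(V₀/D) + (r + σ²/2)T] / (σ√T)
   = [ln(432.7364/144.9548) + (0.0168 + 0.5·0.3932²)·0.7437] / (0.3932·√0.7437)
   = [1.093707 + 0.069984] / 0.339088 = 3.431827
d₂ = d₁ − σ√T = 3.431827 − 0.339088 = 3.092739
N(d₁) = 0.999700,  N(d₂) = 0.999008,  e^(−rT) = 0.987584
E₀ = V₀·N(d₁) − D·e^(−rT)·N(d₂)
   = 432.7364·0.999700 − 144.9548·0.987584·0.999008 = 289.593654
B₀ = V₀ − E₀ = 432.7364 − 289.593654 = 143.142746
spread = −(1/T)·ln(B₀/D) − r = −(1/0.7437)·ln(143.142746/144.9548) − 0.0168 = 0.00011490

spread=0.0001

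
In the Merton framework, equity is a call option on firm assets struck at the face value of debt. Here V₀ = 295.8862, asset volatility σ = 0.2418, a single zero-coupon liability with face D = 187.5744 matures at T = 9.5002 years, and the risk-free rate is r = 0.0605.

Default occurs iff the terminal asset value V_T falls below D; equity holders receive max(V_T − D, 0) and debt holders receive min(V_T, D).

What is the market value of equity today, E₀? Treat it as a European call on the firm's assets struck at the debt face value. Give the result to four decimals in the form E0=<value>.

d₁ = [ln(V₀/D) + (r + σ²/2)T] / (σ√T)
   = [ln(295.8862/187.5744) + (0.0605 + 0.5·0.2418²)·9.5002] / (0.2418·√9.5002)
   = [0.455799 + 0.852487] / 0.745285 = 1.755417
d₂ = d₁ − σ√T = 1.755417 − 0.745285 = 1.010131
N(d₁) = 0.960406,  N(d₂) = 0.843784,  e^(−rT) = 0.562839
E₀ = V₀·N(d₁) − D·e^(−rT)·N(d₂)
   = 295.8862·0.960406 − 187.5744·0.562839·0.843784 = 195.089125

E0=195.0891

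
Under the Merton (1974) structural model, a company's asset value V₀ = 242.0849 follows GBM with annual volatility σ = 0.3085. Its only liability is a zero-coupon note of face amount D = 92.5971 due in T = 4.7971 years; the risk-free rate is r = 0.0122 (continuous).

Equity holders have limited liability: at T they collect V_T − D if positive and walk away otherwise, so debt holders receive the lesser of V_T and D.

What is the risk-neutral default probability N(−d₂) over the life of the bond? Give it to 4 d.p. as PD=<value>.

d₁ = [ln(V₀/D) + (r + σ²/2)T] / (σ√T)
   = [ln(242.0849/92.5971) + (0.0122 + 0.5·0.3085²)·4.7971] / (0.3085·√4.7971)
   = [0.961031 + 0.286800] / 0.675685 = 1.846763
d₂ = d₁ − σ√T = 1.846763 − 0.675685 = 1.171077
risk-neutral PD = N(−d₂) = N(-1.171077) = 0.120784

PD=0.1208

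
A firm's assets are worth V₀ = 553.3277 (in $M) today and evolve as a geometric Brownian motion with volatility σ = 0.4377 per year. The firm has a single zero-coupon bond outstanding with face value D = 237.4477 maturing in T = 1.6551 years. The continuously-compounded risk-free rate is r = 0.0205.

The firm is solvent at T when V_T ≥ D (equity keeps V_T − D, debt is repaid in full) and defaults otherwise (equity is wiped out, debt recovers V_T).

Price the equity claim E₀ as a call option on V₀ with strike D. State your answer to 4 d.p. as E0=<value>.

d₁ = [ln(V₀/D) + (r + σ²/2)T] / (σ√T)
   = [ln(553.3277/237.4477) + (0.0205 + 0.5·0.4377²)·1.6551] / (0.4377·√1.6551)
   = [0.846003 + 0.192473] / 0.563104 = 1.844198
d₂ = d₁ − σ√T = 1.844198 − 0.563104 = 1.281094
N(d₁) = 0.967423,  N(d₂) = 0.899920,  e^(−rT) = 0.966640
E₀ = V₀·N(d₁) − D·e^(−rT)·N(d₂)
   = 553.3277·0.967423 − 237.4477·0.966640·0.899920 = 328.746588

E0=328.7466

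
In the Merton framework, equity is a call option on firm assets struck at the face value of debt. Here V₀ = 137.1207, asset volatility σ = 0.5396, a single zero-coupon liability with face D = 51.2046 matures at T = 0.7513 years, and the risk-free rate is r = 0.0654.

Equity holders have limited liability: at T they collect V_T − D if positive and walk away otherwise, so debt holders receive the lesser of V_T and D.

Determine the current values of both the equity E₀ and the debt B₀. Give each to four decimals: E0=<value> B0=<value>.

d₁ = [ln(V₀/D) + (r + σ²/2)T] / (σ√T)
   = [ln(137.1207/51.2046) + (0.0654 + 0.5·0.5396²)·0.7513] / (0.5396·√0.7513)
   = [0.985032 + 0.158512] / 0.467712 = 2.444975
d₂ = d₁ − σ√T = 2.444975 − 0.467712 = 1.977263
N(d₁) = 0.992757,  N(d₂) = 0.975994,  e^(−rT) = 0.952053
E₀ = V₀·N(d₁) − D·e^(−rT)·N(d₂)
   = 137.1207·0.992757 − 51.2046·0.952053·0.975994 = 88.548326
B₀ = V₀ − E₀ = 137.1207 − 88.548326 = 48.572374

E0=88.5483 B0=48.5724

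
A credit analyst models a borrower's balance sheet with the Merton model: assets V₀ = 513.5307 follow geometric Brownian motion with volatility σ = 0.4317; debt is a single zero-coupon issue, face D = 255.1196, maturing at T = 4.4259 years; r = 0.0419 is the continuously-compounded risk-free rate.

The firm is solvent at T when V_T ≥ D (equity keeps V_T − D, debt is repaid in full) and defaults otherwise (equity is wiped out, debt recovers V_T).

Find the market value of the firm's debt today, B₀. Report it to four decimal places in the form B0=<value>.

d₁ = [ln(V₀/D) + (r + σ²/2)T] / (σ√T)
   = [ln(513.5307/255.1196) + (0.0419 + 0.5·0.4317²)·4.4259] / (0.4317·√4.4259)
   = [0.699577 + 0.597861] / 0.908203 = 1.428578
d₂ = d₁ − σ√T = 1.428578 − 0.908203 = 0.520375
N(d₁) = 0.923437,  N(d₂) = 0.698599,  e^(−rT) = 0.830734
E₀ = V₀·N(d₁) − D·e^(−rT)·N(d₂)
   = 513.5307·0.923437 − 255.1196·0.830734·0.698599 = 326.154666
B₀ = V₀ − E₀ = 513.5307 − 326.154666 = 187.376034

B0=187.3760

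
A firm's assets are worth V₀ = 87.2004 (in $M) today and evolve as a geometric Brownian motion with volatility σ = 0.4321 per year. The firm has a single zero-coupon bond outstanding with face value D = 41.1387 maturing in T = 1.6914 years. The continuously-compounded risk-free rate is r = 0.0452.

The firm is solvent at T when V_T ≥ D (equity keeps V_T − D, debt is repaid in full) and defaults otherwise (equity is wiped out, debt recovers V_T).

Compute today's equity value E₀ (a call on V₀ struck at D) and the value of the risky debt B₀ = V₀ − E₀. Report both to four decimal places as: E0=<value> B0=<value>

d₁ = [ln(V₀/D) + (r + σ²/2)T] / (σ√T)
   = [ln(87.2004/41.1387) + (0.0452 + 0.5·0.4321²)·1.6914] / (0.4321·√1.6914)
   = [0.751260 + 0.234352] / 0.561963 = 1.753874
d₂ = d₁ − σ√T = 1.753874 − 0.561963 = 1.191912
N(d₁) = 0.960274,  N(d₂) = 0.883352,  e^(−rT) = 0.926398
E₀ = V₀·N(d₁) − D·e^(−rT)·N(d₂)
   = 87.2004·0.960274 − 41.1387·0.926398·0.883352 = 50.071011
B₀ = V₀ − E₀ = 87.2004 − 50.071011 = 37.129389

E0=50.0710 B0=37.1294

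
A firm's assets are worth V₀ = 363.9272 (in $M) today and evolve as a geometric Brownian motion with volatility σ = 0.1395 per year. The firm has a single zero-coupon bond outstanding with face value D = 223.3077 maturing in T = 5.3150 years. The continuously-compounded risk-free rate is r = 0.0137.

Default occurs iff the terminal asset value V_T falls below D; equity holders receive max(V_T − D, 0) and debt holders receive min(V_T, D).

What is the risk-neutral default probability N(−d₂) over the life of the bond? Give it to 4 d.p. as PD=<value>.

PD=0.0566

d₁ = [ln(V₀/D) + (r + σ²/2)T] / (σ√T)
   = [ln(363.9272/223.3077) + (0.0137 + 0.5·0.1395²)·5.3150] / (0.1395·√5.3150)
   = [0.488403 + 0.124531] / 0.321607 = 1.905847
d₂ = d₁ − σ√T = 1.905847 − 0.321607 = 1.584240
risk-neutral PD = N(−d₂) = N(-1.584240) = 0.056570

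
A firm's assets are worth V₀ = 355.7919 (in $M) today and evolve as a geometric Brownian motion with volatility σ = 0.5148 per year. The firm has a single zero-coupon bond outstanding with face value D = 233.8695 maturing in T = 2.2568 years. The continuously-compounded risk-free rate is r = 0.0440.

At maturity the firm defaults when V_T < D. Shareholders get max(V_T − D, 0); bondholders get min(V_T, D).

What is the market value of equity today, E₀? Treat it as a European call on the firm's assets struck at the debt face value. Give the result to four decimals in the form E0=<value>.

d₁ = [ln(V₀/D) + (r + σ²/2)T] / (σ√T)
   = [ln(355.7919/233.8695) + (0.0440 + 0.5·0.5148²)·2.2568] / (0.5148·√2.2568)
   = [0.419583 + 0.398347] / 0.773366 = 1.057623
d₂ = d₁ − σ√T = 1.057623 − 0.773366 = 0.284257
N(d₁) = 0.854886,  N(d₂) = 0.611893,  e^(−rT) = 0.905472
E₀ = V₀·N(d₁) − D·e^(−rT)·N(d₂)
   = 355.7919·0.854886 − 233.8695·0.905472·0.611893 = 174.585746

E0=174.5857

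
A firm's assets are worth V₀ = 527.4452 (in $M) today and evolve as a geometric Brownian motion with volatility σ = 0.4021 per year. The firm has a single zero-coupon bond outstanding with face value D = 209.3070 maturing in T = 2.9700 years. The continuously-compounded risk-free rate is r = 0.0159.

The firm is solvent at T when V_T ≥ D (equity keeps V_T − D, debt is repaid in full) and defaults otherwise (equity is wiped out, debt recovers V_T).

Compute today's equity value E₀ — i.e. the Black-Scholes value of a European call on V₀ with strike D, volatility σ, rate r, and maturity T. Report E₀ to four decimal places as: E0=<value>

d₁ = [ln(V₀/D) + (r + σ²/2)T] / (σ√T)
   = [ln(527.4452/209.3070) + (0.0159 + 0.5·0.4021²)·2.9700] / (0.4021·√2.9700)
   = [0.924243 + 0.287324] / 0.692967 = 1.748378
d₂ = d₁ − σ√T = 1.748378 − 0.692967 = 1.055411
N(d₁) = 0.959801,  N(d₂) = 0.854381,  e^(−rT) = 0.953875
E₀ = V₀·N(d₁) − D·e^(−rT)·N(d₂)
   = 527.4452·0.959801 − 209.3070·0.953875·0.854381 = 335.662769

E0=335.6628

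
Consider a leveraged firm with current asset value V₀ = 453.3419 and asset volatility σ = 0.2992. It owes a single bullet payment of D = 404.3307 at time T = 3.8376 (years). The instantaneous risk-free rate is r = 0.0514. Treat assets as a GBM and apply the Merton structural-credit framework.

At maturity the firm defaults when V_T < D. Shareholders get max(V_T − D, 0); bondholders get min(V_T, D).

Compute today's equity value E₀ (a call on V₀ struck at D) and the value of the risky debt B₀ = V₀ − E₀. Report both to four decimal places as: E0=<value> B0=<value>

E0=163.2396 B0=290.1023

d₁ = [ln(V₀/D) + (r + σ²/2)T] / (σ√T)
   = [ln(453.3419/404.3307) + (0.0514 + 0.5·0.2992²)·3.8376] / (0.2992·√3.8376)
   = [0.114413 + 0.369025] / 0.586127 = 0.824802
d₂ = d₁ − σ√T = 0.824802 − 0.586127 = 0.238675
N(d₁) = 0.795258,  N(d₂) = 0.594321,  e^(−rT) = 0.820983
E₀ = V₀·N(d₁) − D·e^(−rT)·N(d₂)
   = 453.3419·0.795258 − 404.3307·0.820983·0.594321 = 163.239566
B₀ = V₀ − E₀ = 453.3419 − 163.239566 = 290.102334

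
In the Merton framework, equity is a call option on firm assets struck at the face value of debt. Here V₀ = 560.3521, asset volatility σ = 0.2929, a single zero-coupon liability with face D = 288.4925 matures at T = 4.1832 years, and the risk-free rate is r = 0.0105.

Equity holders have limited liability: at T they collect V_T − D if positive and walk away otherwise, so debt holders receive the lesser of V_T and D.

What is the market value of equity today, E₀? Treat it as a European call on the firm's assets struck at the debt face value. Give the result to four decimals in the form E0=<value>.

d₁ = [ln(V₀/D) + (r + σ²/2)T] / (σ√T)
   = [ln(560.3521/288.4925) + (0.0105 + 0.5·0.2929²)·4.1832] / (0.2929·√4.1832)
   = [0.663896 + 0.223363] / 0.599065 = 1.481074
d₂ = d₁ − σ√T = 1.481074 − 0.599065 = 0.882009
N(d₁) = 0.930707,  N(d₂) = 0.811114,  e^(−rT) = 0.957027
E₀ = V₀·N(d₁) − D·e^(−rT)·N(d₂)
   = 560.3521·0.930707 − 288.4925·0.957027·0.811114 = 297.578720

E0=297.5787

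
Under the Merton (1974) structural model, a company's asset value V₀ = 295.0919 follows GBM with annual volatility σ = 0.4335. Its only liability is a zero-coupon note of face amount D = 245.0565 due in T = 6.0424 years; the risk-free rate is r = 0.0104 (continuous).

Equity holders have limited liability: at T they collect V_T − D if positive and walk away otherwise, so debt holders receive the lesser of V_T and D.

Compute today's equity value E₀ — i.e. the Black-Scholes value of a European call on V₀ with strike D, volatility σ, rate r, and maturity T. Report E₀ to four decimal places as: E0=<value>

d₁ = [ln(V₀/D) + (r + σ²/2)T] / (σ√T)
   = [ln(295.0919/245.0565) + (0.0104 + 0.5·0.4335²)·6.0424] / (0.4335·√6.0424)
   = [0.185798 + 0.630592] / 1.065599 = 0.766132
d₂ = d₁ − σ√T = 0.766132 − 1.065599 = -0.299467
N(d₁) = 0.778201,  N(d₂) = 0.382292,  e^(−rT) = 0.939093
E₀ = V₀·N(d₁) − D·e^(−rT)·N(d₂)
   = 295.0919·0.778201 − 245.0565·0.939093·0.382292 = 141.663720

E0=141.6637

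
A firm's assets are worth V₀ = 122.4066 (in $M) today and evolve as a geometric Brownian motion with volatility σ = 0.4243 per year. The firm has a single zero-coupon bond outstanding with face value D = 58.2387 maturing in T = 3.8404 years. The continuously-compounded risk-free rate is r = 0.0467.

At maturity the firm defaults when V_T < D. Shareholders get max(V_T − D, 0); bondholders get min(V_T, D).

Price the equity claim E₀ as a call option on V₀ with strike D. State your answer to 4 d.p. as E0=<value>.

d₁ = [ln(V₀/D) + (r + σ²/2)T] / (σ√T)
   = [ln(122.4066/58.2387) + (0.0467 + 0.5·0.4243²)·3.8404] / (0.4243·√3.8404)
   = [0.742798 + 0.525041] / 0.831498 = 1.524765
d₂ = d₁ − σ√T = 1.524765 − 0.831498 = 0.693267
N(d₁) = 0.936341,  N(d₂) = 0.755929,  e^(−rT) = 0.835816
E₀ = V₀·N(d₁) − D·e^(−rT)·N(d₂)
   = 122.4066·0.936341 − 58.2387·0.835816·0.755929 = 77.818100

E0=77.8181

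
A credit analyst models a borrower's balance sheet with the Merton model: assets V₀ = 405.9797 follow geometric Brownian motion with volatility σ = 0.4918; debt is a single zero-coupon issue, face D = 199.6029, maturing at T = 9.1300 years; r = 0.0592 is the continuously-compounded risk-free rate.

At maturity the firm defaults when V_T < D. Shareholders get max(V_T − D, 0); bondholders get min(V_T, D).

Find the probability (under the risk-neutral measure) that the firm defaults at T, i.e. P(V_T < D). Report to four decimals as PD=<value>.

PD=0.4608

d₁ = [ln(V₀/D) + (r + σ²/2)T] / (σ√T)
   = [ln(405.9797/199.6029) + (0.0592 + 0.5·0.4918²)·9.1300] / (0.4918·√9.1300)
   = [0.709973 + 1.644620] / 1.486017 = 1.584499
d₂ = d₁ − σ√T = 1.584499 − 1.486017 = 0.098482
risk-neutral PD = N(−d₂) = N(-0.098482) = 0.460775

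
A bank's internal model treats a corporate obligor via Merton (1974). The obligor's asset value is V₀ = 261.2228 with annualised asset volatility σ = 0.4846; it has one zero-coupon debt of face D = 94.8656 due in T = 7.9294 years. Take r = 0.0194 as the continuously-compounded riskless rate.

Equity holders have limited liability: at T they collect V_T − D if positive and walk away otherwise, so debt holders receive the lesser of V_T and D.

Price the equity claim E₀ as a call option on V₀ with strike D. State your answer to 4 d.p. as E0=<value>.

d₁ = [ln(V₀/D) + (r + σ²/2)T] / (σ√T)
   = [ln(261.2228/94.8656) + (0.0194 + 0.5·0.4846²)·7.9294] / (0.4846·√7.9294)
   = [1.012913 + 1.084889] / 1.364594 = 1.537308
d₂ = d₁ − σ√T = 1.537308 − 1.364594 = 0.172714
N(d₁) = 0.937891,  N(d₂) = 0.568562,  e^(−rT) = 0.857417
E₀ = V₀·N(d₁) − D·e^(−rT)·N(d₂)
   = 261.2228·0.937891 − 94.8656·0.857417·0.568562 = 198.752043

E0=198.7520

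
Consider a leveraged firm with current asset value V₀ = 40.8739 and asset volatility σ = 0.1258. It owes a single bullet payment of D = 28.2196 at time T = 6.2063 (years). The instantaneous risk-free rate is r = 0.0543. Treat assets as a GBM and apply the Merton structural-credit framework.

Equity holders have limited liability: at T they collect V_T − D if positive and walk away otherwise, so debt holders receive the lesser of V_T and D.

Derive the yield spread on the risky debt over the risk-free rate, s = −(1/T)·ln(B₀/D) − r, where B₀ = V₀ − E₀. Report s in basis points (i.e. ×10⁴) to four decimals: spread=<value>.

d₁ = [ln(V₀/D) + (r + σ²/2)T] / (σ√T)
   = [ln(40.8739/28.2196) + (0.0543 + 0.5·0.1258²)·6.2063] / (0.1258·√6.2063)
   = [0.370475 + 0.386111] / 0.313399 = 2.414135
d₂ = d₁ − σ√T = 2.414135 − 0.313399 = 2.100736
N(d₁) = 0.992114,  N(d₂) = 0.982168,  e^(−rT) = 0.713907
E₀ = V₀·N(d₁) − D·e^(−rT)·N(d₂)
   = 40.8739·0.992114 − 28.2196·0.713907·0.982168 = 20.764624
B₀ = V₀ − E₀ = 40.8739 − 20.764624 = 20.109276
spread = −(1/T)·ln(B₀/D) − r = −(1/6.2063)·ln(20.109276/28.2196) − 0.0543 = 0.00029542
in basis points: 0.00029542 × 10⁴ = 2.9542 bp

spread=2.9542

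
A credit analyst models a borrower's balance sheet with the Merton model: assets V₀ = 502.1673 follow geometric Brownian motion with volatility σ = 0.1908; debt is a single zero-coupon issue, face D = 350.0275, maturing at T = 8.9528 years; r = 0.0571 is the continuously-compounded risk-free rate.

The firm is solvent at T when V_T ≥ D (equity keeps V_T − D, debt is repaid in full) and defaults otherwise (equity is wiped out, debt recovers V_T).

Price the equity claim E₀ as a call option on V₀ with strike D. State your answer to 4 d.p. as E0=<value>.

E0=297.1809

d₁ = [ln(V₀/D) + (r + σ²/2)T] / (σ√T)
   = [ln(502.1673/350.0275) + (0.0571 + 0.5·0.1908²)·8.9528] / (0.1908·√8.9528)
   = [0.360922 + 0.674167] / 0.570897 = 1.813091
d₂ = d₁ − σ√T = 1.813091 − 0.570897 = 1.242194
N(d₁) = 0.965091,  N(d₂) = 0.892917,  e^(−rT) = 0.599772
E₀ = V₀·N(d₁) − D·e^(−rT)·N(d₂)
   = 502.1673·0.965091 − 350.0275·0.599772·0.892917 = 297.180896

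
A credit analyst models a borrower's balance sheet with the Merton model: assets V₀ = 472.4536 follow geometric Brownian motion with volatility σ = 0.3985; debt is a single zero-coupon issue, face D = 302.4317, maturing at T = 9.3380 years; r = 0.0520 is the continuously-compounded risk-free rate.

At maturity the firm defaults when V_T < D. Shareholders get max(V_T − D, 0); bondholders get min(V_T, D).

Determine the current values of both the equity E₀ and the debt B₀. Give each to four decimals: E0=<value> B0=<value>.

E0=327.8234 B0=144.6302

d₁ = [ln(V₀/D) + (r + σ²/2)T] / (σ√T)
   = [ln(472.4536/302.4317) + (0.0520 + 0.5·0.3985²)·9.3380] / (0.3985·√9.3380)
   = [0.446084 + 1.227024] / 1.217742 = 1.373943
d₂ = d₁ − σ√T = 1.373943 − 1.217742 = 0.156201
N(d₁) = 0.915270,  N(d₂) = 0.562063,  e^(−rT) = 0.615343
E₀ = V₀·N(d₁) − D·e^(−rT)·N(d₂)
   = 472.4536·0.915270 − 302.4317·0.615343·0.562063 = 327.823370
B₀ = V₀ − E₀ = 472.4536 − 327.823370 = 144.630230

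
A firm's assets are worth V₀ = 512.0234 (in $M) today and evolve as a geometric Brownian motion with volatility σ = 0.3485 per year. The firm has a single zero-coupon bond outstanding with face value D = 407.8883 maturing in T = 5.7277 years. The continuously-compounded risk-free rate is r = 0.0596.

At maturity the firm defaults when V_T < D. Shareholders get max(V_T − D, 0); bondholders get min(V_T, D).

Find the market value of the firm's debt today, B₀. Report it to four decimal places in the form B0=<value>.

d₁ = [ln(V₀/D) + (r + σ²/2)T] / (σ√T)
   = [ln(512.0234/407.8883) + (0.0596 + 0.5·0.3485²)·5.7277] / (0.3485·√5.7277)
   = [0.227377 + 0.689192] / 0.834052 = 1.098936
d₂ = d₁ − σ√T = 1.098936 − 0.834052 = 0.264884
N(d₁) = 0.864102,  N(d₂) = 0.604451,  e^(−rT) = 0.710795
E₀ = V₀·N(d₁) − D·e^(−rT)·N(d₂)
   = 512.0234·0.864102 − 407.8883·0.710795·0.604451 = 267.195035
B₀ = V₀ − E₀ = 512.0234 − 267.195035 = 244.828365

B0=244.8284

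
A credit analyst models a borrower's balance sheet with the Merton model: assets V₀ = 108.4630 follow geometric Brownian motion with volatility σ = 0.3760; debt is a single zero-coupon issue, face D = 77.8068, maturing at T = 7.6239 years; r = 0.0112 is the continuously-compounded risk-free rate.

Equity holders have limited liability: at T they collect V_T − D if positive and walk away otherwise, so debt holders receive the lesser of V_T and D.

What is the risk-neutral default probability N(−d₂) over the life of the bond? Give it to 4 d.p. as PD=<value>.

d₁ = [ln(V₀/D) + (r + σ²/2)T] / (σ√T)
   = [ln(108.4630/77.8068) + (0.0112 + 0.5·0.3760²)·7.6239] / (0.3760·√7.6239)
   = [0.332180 + 0.624306] / 1.038189 = 0.921303
d₂ = d₁ − σ√T = 0.921303 − 1.038189 = -0.116887
risk-neutral PD = N(−d₂) = N(0.116887) = 0.546525

PD=0.5465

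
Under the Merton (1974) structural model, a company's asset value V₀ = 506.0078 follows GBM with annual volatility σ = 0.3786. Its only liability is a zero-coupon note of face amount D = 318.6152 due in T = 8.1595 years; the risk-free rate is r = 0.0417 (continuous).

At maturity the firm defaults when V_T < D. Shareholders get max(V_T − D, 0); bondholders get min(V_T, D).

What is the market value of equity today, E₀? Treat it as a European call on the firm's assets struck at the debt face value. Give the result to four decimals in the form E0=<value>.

d₁ = [ln(V₀/D) + (r + σ²/2)T] / (σ√T)
   = [ln(506.0078/318.6152) + (0.0417 + 0.5·0.3786²)·8.1595] / (0.3786·√8.1595)
   = [0.462568 + 0.925034] / 1.081465 = 1.283077
d₂ = d₁ − σ√T = 1.283077 − 1.081465 = 0.201612
N(d₁) = 0.900267,  N(d₂) = 0.579890,  e^(−rT) = 0.711592
E₀ = V₀·N(d₁) − D·e^(−rT)·N(d₂)
   = 506.0078·0.900267 − 318.6152·0.711592·0.579890 = 324.067420

E0=324.0674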